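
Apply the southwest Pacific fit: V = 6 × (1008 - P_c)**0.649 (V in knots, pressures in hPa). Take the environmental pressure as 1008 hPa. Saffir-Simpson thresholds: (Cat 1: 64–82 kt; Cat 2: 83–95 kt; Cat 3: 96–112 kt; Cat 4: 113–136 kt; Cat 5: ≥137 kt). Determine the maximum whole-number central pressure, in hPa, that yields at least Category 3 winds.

Category 3 begins at V = 96 kt.
Required ΔP = (96/6)^(1/0.649) = 16.000^1.541 ≈ 71.67 hPa.
P_c ≤ 1008 − 71.67 = 936.33, so the highest integer P_c is 936 hPa.

936 hPa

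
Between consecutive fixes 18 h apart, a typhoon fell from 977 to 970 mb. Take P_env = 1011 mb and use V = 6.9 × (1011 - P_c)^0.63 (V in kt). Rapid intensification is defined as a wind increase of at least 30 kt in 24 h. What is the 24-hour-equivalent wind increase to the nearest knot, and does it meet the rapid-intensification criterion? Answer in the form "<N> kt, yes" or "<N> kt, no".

V₁: ΔP = 34, V ≈ 6.9 × 34^0.63 ≈ 63.63 kt.
V₂: ΔP = 41, V ≈ 6.9 × 41^0.63 ≈ 71.60 kt.
ΔV over 18 h = 7.97 kt → 24 h equivalent = 7.97 × 24/18 ≈ 10.63 kt.
11 kt < 30 kt ⇒ not rapid intensification.

11 kt, no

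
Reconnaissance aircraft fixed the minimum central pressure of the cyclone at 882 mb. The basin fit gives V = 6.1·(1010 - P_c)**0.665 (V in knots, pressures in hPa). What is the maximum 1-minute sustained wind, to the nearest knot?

154 kt

ΔP = 1010 − 882 = 128 mb.
128^0.665 ≈ 25.194.
V ≈ 6.1 × 25.194 ≈ 153.7 kt.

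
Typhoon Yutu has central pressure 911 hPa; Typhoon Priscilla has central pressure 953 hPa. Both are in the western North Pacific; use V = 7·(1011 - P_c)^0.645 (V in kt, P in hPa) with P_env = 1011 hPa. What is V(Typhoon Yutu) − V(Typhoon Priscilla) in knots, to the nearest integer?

40 kt

Typhoon Yutu: ΔP = 100; V ≈ 7 × 100^0.645 ≈ 136.49 kt.
Typhoon Priscilla: ΔP = 58; V ≈ 7 × 58^0.645 ≈ 96.05 kt.
Difference ≈ 136.49 − 96.05 = 40.44 → 40 kt.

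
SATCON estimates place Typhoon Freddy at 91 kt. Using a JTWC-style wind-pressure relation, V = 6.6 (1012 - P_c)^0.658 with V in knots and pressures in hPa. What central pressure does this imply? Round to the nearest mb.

ΔP = (V / 6.6)^(1/0.658) = (91/6.6)^1.520.
91/6.6 = 13.788; 13.788^1.520 ≈ 53.92 mb.
P_c = 1012 − 53.92 = 958.08 ≈ 958 mb.

958 mb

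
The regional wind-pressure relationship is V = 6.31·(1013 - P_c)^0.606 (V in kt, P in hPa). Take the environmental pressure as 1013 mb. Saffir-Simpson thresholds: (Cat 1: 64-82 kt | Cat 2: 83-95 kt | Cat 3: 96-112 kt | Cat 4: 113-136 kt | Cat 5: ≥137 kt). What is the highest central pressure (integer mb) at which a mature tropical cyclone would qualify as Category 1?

967 mb

Category 1 begins at V = 64 kt.
Required ΔP = (64/6.31)^(1/0.606) = 10.143^1.650 ≈ 45.74 mb.
P_c ≤ 1013 − 45.74 = 967.26, so the highest integer P_c is 967 mb.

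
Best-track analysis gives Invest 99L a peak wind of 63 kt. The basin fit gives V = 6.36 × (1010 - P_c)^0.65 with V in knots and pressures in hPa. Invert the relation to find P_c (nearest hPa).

ΔP = (V / 6.36)^(1/0.65) = (63/6.36)^1.538.
63/6.36 = 9.906; 9.906^1.538 ≈ 34.05 hPa.
P_c = 1010 − 34.05 = 975.95 ≈ 976 hPa.

976 hPa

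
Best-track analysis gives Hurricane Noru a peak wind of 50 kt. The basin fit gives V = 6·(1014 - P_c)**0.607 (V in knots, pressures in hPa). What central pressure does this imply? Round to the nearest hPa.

ΔP = (V / 6)^(1/0.607) = (50/6)^1.647.
50/6 = 8.333; 8.333^1.647 ≈ 32.89 hPa.
P_c = 1014 − 32.89 = 981.11 ≈ 981 hPa.

981 hPa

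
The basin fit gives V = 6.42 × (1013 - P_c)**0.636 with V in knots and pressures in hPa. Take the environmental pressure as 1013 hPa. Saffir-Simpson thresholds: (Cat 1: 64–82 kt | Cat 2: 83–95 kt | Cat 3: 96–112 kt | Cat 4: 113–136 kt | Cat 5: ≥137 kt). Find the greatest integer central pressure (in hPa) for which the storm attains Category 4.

Category 4 begins at V = 113 kt.
Required ΔP = (113/6.42)^(1/0.636) = 17.601^1.572 ≈ 90.87 hPa.
P_c ≤ 1013 − 90.87 = 922.13, so the highest integer P_c is 922 hPa.

922 hPa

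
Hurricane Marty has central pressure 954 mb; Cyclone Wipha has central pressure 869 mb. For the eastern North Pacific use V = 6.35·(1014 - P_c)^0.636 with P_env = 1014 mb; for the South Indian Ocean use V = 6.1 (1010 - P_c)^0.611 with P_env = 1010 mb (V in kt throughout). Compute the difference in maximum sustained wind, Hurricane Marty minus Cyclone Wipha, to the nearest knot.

-40 kt

Hurricane Marty: ΔP = 60; V ≈ 6.35 × 60^0.636 ≈ 85.84 kt.
Cyclone Wipha: ΔP = 141; V ≈ 6.1 × 141^0.611 ≈ 125.46 kt.
Difference ≈ 85.84 − 125.46 = -39.62 → -40 kt.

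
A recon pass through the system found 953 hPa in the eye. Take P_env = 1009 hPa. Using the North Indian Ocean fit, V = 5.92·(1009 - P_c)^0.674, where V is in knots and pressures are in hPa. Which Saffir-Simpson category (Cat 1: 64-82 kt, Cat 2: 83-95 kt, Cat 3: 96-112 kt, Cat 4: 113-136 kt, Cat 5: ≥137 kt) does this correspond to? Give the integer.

ΔP = 1009 − 953 = 56 hPa.
V ≈ 5.92 × 56^0.674 = 5.92 × 15.08 ≈ 89 kt.
89 kt falls in the Category 2 band.

2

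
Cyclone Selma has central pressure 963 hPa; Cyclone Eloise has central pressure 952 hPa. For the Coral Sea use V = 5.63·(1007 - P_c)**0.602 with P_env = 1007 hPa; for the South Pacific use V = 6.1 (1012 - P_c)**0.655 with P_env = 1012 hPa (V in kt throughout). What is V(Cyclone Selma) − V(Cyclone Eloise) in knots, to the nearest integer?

Cyclone Selma: ΔP = 44; V ≈ 5.63 × 44^0.602 ≈ 54.94 kt.
Cyclone Eloise: ΔP = 60; V ≈ 6.1 × 60^0.655 ≈ 89.13 kt.
Difference ≈ 54.94 − 89.13 = -34.19 → -34 kt.

-34 kt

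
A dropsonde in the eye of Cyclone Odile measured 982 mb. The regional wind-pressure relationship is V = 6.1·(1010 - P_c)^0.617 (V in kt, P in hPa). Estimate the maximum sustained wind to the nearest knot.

ΔP = 1010 − 982 = 28 mb.
28^0.617 ≈ 7.814.
V ≈ 6.1 × 7.814 ≈ 47.7 kt.

48 kt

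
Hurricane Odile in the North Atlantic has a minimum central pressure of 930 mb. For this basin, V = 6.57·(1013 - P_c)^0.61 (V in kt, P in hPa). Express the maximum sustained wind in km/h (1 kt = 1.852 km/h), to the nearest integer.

ΔP = 1013 − 930 = 83 mb.
V ≈ 6.57 × 83^0.61 = 6.57 × 14.813 ≈ 97.320 kt.
97.320 × 1.852 ≈ 180.24 km/h → 180 km/h.

180 km/h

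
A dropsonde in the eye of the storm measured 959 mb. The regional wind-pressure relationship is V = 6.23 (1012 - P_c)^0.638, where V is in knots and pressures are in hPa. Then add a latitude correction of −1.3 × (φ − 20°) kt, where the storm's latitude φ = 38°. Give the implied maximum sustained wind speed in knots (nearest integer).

ΔP = 1012 − 959 = 53 mb.
53^0.638 ≈ 12.592.
V ≈ 6.23 × 12.592 ≈ 78.4 kt.
Latitude correction: −1.3 × (38 − 20) = -23.4 kt.
Corrected V ≈ 55 kt → 55 kt.

55 kt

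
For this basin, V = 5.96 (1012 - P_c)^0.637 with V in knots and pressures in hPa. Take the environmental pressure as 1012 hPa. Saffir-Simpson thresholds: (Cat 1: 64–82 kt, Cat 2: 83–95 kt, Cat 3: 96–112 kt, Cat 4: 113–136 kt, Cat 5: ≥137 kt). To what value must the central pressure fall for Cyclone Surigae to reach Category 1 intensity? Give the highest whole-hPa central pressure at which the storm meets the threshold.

Category 1 begins at V = 64 kt.
Required ΔP = (64/5.96)^(1/0.637) = 10.738^1.570 ≈ 41.54 hPa.
P_c ≤ 1012 − 41.54 = 970.46, so the highest integer P_c is 970 hPa.

970 hPa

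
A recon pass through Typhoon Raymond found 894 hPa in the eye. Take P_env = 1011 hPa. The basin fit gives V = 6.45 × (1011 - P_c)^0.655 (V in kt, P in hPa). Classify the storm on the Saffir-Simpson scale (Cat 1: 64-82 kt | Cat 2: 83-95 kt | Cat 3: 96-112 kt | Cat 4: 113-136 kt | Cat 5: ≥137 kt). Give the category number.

ΔP = 1011 − 894 = 117 hPa.
V ≈ 6.45 × 117^0.655 = 6.45 × 22.63 ≈ 146 kt.
146 kt falls in the Category 5 band.

5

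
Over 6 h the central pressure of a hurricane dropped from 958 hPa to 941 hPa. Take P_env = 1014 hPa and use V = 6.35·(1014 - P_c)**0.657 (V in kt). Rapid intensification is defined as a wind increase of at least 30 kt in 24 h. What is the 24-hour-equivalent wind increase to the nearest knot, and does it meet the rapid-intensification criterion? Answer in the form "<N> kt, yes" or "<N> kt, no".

68 kt, yes

V₁: ΔP = 56, V ≈ 6.35 × 56^0.657 ≈ 89.40 kt.
V₂: ΔP = 73, V ≈ 6.35 × 73^0.657 ≈ 106.41 kt.
ΔV over 6 h = 17.01 kt → 24 h equivalent = 17.01 × 24/6 ≈ 68.04 kt.
68 kt ≥ 30 kt ⇒ rapid intensification.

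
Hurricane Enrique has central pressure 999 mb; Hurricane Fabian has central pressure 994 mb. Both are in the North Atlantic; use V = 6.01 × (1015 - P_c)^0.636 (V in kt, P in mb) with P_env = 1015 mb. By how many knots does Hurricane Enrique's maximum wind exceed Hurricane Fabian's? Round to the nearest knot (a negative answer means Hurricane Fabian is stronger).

-7 kt

Hurricane Enrique: ΔP = 16; V ≈ 6.01 × 16^0.636 ≈ 35.05 kt.
Hurricane Fabian: ΔP = 21; V ≈ 6.01 × 21^0.636 ≈ 41.67 kt.
Difference ≈ 35.05 − 41.67 = -6.62 → -7 kt.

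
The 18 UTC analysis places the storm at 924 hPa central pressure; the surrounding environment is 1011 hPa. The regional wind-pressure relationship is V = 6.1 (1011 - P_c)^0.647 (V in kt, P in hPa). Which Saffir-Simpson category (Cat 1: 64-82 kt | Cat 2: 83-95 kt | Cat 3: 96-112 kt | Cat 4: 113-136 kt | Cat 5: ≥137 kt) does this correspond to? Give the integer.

ΔP = 1011 − 924 = 87 hPa.
V ≈ 6.1 × 87^0.647 = 6.1 × 17.98 ≈ 110 kt.
110 kt falls in the Category 3 band.

3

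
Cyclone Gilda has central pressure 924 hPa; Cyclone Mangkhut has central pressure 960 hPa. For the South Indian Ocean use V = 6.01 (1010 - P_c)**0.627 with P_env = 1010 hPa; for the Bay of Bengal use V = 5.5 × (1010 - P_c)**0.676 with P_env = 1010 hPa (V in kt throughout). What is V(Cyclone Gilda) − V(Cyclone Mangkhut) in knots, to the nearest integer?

21 kt

Cyclone Gilda: ΔP = 86; V ≈ 6.01 × 86^0.627 ≈ 98.13 kt.
Cyclone Mangkhut: ΔP = 50; V ≈ 5.5 × 50^0.676 ≈ 77.42 kt.
Difference ≈ 98.13 − 77.42 = 20.71 → 21 kt.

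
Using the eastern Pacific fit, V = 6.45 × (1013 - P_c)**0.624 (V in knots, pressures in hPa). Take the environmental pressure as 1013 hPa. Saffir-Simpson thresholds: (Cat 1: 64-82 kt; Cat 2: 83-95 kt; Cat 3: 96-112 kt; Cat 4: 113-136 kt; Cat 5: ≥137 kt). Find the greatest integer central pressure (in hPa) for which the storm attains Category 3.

937 hPa

Category 3 begins at V = 96 kt.
Required ΔP = (96/6.45)^(1/0.624) = 14.884^1.603 ≈ 75.74 hPa.
P_c ≤ 1013 − 75.74 = 937.26, so the highest integer P_c is 937 hPa.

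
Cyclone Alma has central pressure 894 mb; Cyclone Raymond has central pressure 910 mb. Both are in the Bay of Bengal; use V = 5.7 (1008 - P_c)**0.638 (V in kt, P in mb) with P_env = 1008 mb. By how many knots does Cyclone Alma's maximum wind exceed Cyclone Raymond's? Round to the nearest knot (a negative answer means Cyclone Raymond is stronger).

Cyclone Alma: ΔP = 114; V ≈ 5.7 × 114^0.638 ≈ 117.00 kt.
Cyclone Raymond: ΔP = 98; V ≈ 5.7 × 98^0.638 ≈ 106.24 kt.
Difference ≈ 117.00 − 106.24 = 10.76 → 11 kt.

11 kt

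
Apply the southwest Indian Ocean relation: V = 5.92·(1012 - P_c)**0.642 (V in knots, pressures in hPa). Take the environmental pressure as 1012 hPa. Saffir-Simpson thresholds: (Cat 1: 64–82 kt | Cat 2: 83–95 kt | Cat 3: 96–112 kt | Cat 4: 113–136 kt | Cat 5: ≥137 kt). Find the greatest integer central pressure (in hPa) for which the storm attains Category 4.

913 hPa

Category 4 begins at V = 113 kt.
Required ΔP = (113/5.92)^(1/0.642) = 19.088^1.558 ≈ 98.84 hPa.
P_c ≤ 1012 − 98.84 = 913.16, so the highest integer P_c is 913 hPa.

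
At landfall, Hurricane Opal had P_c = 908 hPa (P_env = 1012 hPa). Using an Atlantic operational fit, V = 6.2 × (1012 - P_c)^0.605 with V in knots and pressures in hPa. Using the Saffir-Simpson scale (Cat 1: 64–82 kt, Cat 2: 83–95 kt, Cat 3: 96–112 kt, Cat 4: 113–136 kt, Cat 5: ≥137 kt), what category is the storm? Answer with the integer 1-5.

3

ΔP = 1012 − 908 = 104 hPa.
V ≈ 6.2 × 104^0.605 = 6.2 × 16.61 ≈ 103 kt.
103 kt falls in the Category 3 band.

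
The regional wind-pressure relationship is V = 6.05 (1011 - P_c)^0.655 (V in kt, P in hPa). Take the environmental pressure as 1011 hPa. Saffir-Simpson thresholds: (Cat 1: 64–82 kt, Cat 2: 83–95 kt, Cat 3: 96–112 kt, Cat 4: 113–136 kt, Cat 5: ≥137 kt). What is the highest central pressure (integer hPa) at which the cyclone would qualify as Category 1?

Category 1 begins at V = 64 kt.
Required ΔP = (64/6.05)^(1/0.655) = 10.579^1.527 ≈ 36.64 hPa.
P_c ≤ 1011 − 36.64 = 974.36, so the highest integer P_c is 974 hPa.

974 hPa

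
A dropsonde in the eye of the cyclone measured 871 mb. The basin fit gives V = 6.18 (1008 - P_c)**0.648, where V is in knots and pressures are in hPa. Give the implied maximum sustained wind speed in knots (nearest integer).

ΔP = 1008 − 871 = 137 mb.
137^0.648 ≈ 24.243.
V ≈ 6.18 × 24.243 ≈ 149.8 kt.

150 kt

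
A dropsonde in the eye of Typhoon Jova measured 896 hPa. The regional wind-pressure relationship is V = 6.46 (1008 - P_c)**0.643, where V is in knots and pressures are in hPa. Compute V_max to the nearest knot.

134 kt

ΔP = 1008 − 896 = 112 hPa.
112^0.643 ≈ 20.780.
V ≈ 6.46 × 20.780 ≈ 134.2 kt.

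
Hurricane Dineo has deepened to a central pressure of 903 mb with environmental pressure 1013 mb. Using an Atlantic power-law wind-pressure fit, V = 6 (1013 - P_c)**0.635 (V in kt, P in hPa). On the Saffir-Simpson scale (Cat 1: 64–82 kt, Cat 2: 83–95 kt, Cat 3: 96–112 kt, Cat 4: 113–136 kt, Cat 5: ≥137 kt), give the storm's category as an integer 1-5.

ΔP = 1013 − 903 = 110 mb.
V ≈ 6 × 110^0.635 = 6 × 19.78 ≈ 119 kt.
119 kt falls in the Category 4 band.

4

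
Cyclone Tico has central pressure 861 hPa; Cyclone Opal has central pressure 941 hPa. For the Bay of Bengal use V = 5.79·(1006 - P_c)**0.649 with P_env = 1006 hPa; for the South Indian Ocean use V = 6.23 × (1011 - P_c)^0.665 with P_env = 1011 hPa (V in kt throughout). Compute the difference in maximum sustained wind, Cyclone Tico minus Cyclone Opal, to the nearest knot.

Cyclone Tico: ΔP = 145; V ≈ 5.79 × 145^0.649 ≈ 146.35 kt.
Cyclone Opal: ΔP = 70; V ≈ 6.23 × 70^0.665 ≈ 105.07 kt.
Difference ≈ 146.35 − 105.07 = 41.28 → 41 kt.

41 kt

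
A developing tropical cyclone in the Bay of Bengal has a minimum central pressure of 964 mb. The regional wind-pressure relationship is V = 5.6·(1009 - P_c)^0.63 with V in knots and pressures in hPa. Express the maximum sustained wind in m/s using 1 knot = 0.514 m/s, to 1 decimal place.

ΔP = 1009 − 964 = 45 mb.
V ≈ 5.6 × 45^0.63 = 5.6 × 11.003 ≈ 61.619 kt.
61.619 × 0.514 ≈ 31.67 m/s → 31.7 m/s.

31.7 m/s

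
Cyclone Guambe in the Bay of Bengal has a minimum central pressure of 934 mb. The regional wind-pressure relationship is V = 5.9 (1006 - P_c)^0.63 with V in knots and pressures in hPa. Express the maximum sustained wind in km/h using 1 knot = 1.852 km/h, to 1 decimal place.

161.7 km/h

ΔP = 1006 − 934 = 72 mb.
V ≈ 5.9 × 72^0.63 = 5.9 × 14.795 ≈ 87.291 kt.
87.291 × 1.852 ≈ 161.66 km/h → 161.7 km/h.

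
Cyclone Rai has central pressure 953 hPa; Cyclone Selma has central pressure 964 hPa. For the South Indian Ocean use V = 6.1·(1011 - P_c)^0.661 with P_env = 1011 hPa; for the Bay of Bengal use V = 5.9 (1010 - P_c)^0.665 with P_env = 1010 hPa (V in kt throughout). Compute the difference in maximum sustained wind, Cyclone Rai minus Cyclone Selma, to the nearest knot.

Cyclone Rai: ΔP = 58; V ≈ 6.1 × 58^0.661 ≈ 89.32 kt.
Cyclone Selma: ΔP = 46; V ≈ 5.9 × 46^0.665 ≈ 75.26 kt.
Difference ≈ 89.32 − 75.26 = 14.06 → 14 kt.

14 kt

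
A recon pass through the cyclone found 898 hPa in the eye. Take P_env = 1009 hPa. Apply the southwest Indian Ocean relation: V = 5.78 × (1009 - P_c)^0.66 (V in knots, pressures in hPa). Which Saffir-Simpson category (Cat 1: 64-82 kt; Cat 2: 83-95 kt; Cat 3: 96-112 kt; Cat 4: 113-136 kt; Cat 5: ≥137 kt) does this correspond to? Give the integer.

ΔP = 1009 − 898 = 111 hPa.
V ≈ 5.78 × 111^0.66 = 5.78 × 22.38 ≈ 129 kt.
129 kt falls in the Category 4 band.

4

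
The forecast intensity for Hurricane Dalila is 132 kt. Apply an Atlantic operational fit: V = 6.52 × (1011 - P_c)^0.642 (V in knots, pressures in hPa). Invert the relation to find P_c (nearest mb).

903 mb

ΔP = (V / 6.52)^(1/0.642) = (132/6.52)^1.558.
132/6.52 = 20.245; 20.245^1.558 ≈ 108.34 mb.
P_c = 1011 − 108.34 = 902.66 ≈ 903 mb.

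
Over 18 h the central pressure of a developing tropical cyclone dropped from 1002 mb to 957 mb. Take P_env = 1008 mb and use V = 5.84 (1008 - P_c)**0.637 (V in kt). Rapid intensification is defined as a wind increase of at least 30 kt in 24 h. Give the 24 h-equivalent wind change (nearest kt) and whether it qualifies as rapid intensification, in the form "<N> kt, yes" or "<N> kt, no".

71 kt, yes

V₁: ΔP = 6, V ≈ 5.84 × 6^0.637 ≈ 18.29 kt.
V₂: ΔP = 51, V ≈ 5.84 × 51^0.637 ≈ 71.47 kt.
ΔV over 18 h = 53.18 kt → 24 h equivalent = 53.18 × 24/18 ≈ 70.91 kt.
71 kt ≥ 30 kt ⇒ rapid intensification.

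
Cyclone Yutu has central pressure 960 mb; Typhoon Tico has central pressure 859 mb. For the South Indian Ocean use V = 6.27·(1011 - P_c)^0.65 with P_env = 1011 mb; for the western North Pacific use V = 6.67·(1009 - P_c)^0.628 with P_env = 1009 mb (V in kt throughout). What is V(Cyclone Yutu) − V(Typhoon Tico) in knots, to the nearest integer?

Cyclone Yutu: ΔP = 51; V ≈ 6.27 × 51^0.65 ≈ 80.76 kt.
Typhoon Tico: ΔP = 150; V ≈ 6.67 × 150^0.628 ≈ 155.14 kt.
Difference ≈ 80.76 − 155.14 = -74.38 → -74 kt.

-74 kt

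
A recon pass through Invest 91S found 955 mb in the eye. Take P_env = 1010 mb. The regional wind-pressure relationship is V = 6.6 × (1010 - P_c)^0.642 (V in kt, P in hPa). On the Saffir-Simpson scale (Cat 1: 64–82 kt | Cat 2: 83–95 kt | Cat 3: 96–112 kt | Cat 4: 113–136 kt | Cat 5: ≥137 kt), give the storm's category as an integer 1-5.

ΔP = 1010 − 955 = 55 mb.
V ≈ 6.6 × 55^0.642 = 6.6 × 13.10 ≈ 86 kt.
86 kt falls in the Category 2 band.

2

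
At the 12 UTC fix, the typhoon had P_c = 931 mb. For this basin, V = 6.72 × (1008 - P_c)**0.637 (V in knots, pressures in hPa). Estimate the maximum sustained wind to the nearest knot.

107 kt

ΔP = 1008 − 931 = 77 mb.
77^0.637 ≈ 15.911.
V ≈ 6.72 × 15.911 ≈ 106.9 kt.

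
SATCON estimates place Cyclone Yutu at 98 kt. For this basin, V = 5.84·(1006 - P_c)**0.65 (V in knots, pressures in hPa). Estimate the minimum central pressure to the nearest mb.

ΔP = (V / 5.84)^(1/0.65) = (98/5.84)^1.538.
98/5.84 = 16.781; 16.781^1.538 ≈ 76.62 mb.
P_c = 1006 − 76.62 = 929.38 ≈ 929 mb.

929 mb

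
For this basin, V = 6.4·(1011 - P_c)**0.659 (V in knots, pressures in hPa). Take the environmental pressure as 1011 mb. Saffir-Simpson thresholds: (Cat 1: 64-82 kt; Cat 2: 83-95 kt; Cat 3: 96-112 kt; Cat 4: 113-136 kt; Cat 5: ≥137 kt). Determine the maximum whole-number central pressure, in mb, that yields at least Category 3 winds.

950 mb

Category 3 begins at V = 96 kt.
Required ΔP = (96/6.4)^(1/0.659) = 15.000^1.517 ≈ 60.91 mb.
P_c ≤ 1011 − 60.91 = 950.09, so the highest integer P_c is 950 mb.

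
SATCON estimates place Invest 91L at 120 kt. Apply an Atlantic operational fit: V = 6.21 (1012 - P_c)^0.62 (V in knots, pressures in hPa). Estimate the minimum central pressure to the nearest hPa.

893 hPa

ΔP = (V / 6.21)^(1/0.62) = (120/6.21)^1.613.
120/6.21 = 19.324; 19.324^1.613 ≈ 118.67 hPa.
P_c = 1012 − 118.67 = 893.33 ≈ 893 hPa.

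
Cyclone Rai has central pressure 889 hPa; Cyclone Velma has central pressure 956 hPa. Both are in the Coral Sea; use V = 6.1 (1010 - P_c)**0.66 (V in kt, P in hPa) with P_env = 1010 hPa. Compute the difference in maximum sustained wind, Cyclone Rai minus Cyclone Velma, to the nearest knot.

60 kt

Cyclone Rai: ΔP = 121; V ≈ 6.1 × 121^0.66 ≈ 144.53 kt.
Cyclone Velma: ΔP = 54; V ≈ 6.1 × 54^0.66 ≈ 84.86 kt.
Difference ≈ 144.53 − 84.86 = 59.67 → 60 kt.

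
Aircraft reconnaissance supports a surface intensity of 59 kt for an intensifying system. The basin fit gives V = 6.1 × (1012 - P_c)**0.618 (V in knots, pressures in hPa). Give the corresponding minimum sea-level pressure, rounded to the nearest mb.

ΔP = (V / 6.1)^(1/0.618) = (59/6.1)^1.618.
59/6.1 = 9.672; 9.672^1.618 ≈ 39.33 mb.
P_c = 1012 − 39.33 = 972.67 ≈ 973 mb.

973 mb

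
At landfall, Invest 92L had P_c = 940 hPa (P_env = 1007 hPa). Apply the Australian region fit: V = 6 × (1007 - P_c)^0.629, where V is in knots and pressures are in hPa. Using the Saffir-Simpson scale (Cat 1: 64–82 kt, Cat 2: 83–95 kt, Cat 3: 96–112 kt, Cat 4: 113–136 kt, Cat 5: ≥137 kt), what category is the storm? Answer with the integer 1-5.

2

ΔP = 1007 − 940 = 67 hPa.
V ≈ 6 × 67^0.629 = 6 × 14.08 ≈ 84 kt.
84 kt falls in the Category 2 band.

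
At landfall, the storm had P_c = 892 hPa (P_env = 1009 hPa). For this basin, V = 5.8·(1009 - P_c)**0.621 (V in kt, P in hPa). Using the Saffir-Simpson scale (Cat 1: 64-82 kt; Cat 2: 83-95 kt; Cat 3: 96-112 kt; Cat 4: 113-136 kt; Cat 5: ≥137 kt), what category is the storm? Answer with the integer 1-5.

ΔP = 1009 − 892 = 117 hPa.
V ≈ 5.8 × 117^0.621 = 5.8 × 19.25 ≈ 112 kt.
112 kt falls in the Category 3 band.

3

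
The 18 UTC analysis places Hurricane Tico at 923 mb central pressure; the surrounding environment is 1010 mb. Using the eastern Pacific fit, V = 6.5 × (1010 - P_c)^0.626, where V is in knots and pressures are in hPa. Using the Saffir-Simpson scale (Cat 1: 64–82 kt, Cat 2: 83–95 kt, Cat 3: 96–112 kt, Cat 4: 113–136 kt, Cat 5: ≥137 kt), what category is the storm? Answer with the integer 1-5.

3

ΔP = 1010 − 923 = 87 mb.
V ≈ 6.5 × 87^0.626 = 6.5 × 16.37 ≈ 106 kt.
106 kt falls in the Category 3 band.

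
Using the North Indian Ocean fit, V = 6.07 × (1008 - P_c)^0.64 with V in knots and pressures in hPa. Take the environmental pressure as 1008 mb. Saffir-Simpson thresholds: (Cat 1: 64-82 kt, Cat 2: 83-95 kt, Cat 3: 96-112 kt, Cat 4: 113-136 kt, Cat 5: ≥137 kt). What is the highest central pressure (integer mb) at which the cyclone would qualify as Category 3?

933 mb

Category 3 begins at V = 96 kt.
Required ΔP = (96/6.07)^(1/0.64) = 15.815^1.562 ≈ 74.74 mb.
P_c ≤ 1008 − 74.74 = 933.26, so the highest integer P_c is 933 mb.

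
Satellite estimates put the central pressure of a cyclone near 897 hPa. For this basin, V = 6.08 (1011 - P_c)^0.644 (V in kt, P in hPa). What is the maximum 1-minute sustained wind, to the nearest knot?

ΔP = 1011 − 897 = 114 hPa.
114^0.644 ≈ 21.118.
V ≈ 6.08 × 21.118 ≈ 128.4 kt.

128 kt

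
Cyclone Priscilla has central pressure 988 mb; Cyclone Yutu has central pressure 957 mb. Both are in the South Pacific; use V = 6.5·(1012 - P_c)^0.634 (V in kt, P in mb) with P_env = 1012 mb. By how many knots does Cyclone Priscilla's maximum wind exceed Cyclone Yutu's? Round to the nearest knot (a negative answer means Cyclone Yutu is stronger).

Cyclone Priscilla: ΔP = 24; V ≈ 6.5 × 24^0.634 ≈ 48.75 kt.
Cyclone Yutu: ΔP = 55; V ≈ 6.5 × 55^0.634 ≈ 82.47 kt.
Difference ≈ 48.75 − 82.47 = -33.72 → -34 kt.

-34 kt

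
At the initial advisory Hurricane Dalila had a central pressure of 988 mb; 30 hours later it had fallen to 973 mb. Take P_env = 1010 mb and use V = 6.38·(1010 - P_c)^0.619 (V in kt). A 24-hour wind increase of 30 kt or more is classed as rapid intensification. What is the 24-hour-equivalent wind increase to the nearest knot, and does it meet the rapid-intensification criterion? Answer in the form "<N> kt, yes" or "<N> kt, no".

V₁: ΔP = 22, V ≈ 6.38 × 22^0.619 ≈ 43.23 kt.
V₂: ΔP = 37, V ≈ 6.38 × 37^0.619 ≈ 59.64 kt.
ΔV over 30 h = 16.41 kt → 24 h equivalent = 16.41 × 24/30 ≈ 13.13 kt.
13 kt < 30 kt ⇒ not rapid intensification.

13 kt, no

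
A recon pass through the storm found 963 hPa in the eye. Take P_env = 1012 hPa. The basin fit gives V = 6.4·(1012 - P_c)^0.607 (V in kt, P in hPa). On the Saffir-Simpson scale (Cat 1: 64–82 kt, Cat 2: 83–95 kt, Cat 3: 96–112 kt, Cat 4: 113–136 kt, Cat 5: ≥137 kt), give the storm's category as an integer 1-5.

1

ΔP = 1012 − 963 = 49 hPa.
V ≈ 6.4 × 49^0.607 = 6.4 × 10.62 ≈ 68 kt.
68 kt falls in the Category 1 band.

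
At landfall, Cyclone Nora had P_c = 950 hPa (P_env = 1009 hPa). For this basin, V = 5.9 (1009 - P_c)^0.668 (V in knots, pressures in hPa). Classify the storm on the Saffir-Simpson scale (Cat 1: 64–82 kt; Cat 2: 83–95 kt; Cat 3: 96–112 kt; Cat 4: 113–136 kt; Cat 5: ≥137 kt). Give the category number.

ΔP = 1009 − 950 = 59 hPa.
V ≈ 5.9 × 59^0.668 = 5.9 × 15.24 ≈ 90 kt.
90 kt falls in the Category 2 band.

2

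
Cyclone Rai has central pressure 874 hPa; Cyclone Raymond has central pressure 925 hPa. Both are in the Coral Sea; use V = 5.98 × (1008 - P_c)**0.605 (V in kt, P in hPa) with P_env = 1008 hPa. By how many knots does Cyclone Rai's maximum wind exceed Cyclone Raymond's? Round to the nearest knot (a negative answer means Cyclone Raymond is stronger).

29 kt

Cyclone Rai: ΔP = 134; V ≈ 5.98 × 134^0.605 ≈ 115.77 kt.
Cyclone Raymond: ΔP = 83; V ≈ 5.98 × 83^0.605 ≈ 86.64 kt.
Difference ≈ 115.77 − 86.64 = 29.13 → 29 kt.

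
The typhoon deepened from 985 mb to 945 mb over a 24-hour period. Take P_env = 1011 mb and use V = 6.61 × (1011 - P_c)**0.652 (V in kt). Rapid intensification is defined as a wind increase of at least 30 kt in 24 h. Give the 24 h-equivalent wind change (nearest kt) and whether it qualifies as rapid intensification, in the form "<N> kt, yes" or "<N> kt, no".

V₁: ΔP = 26, V ≈ 6.61 × 26^0.652 ≈ 55.30 kt.
V₂: ΔP = 66, V ≈ 6.61 × 66^0.652 ≈ 101.52 kt.
ΔV over 24 h = 46.22 kt → 24 h equivalent = 46.22 × 24/24 ≈ 46.22 kt.
46 kt ≥ 30 kt ⇒ rapid intensification.

46 kt, yes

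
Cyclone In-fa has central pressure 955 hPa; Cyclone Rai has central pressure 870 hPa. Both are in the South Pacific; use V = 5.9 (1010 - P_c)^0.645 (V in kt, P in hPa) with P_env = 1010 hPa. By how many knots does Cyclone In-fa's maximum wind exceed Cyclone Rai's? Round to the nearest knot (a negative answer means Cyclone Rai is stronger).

Cyclone In-fa: ΔP = 55; V ≈ 5.9 × 55^0.645 ≈ 78.23 kt.
Cyclone Rai: ΔP = 140; V ≈ 5.9 × 140^0.645 ≈ 142.92 kt.
Difference ≈ 78.23 − 142.92 = -64.69 → -65 kt.

-65 kt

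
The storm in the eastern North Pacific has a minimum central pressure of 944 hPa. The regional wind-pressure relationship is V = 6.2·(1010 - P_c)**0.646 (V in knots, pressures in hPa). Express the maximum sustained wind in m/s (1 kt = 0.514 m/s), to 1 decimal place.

47.7 m/s

ΔP = 1010 − 944 = 66 hPa.
V ≈ 6.2 × 66^0.646 = 6.2 × 14.977 ≈ 92.858 kt.
92.858 × 0.514 ≈ 47.73 m/s → 47.7 m/s.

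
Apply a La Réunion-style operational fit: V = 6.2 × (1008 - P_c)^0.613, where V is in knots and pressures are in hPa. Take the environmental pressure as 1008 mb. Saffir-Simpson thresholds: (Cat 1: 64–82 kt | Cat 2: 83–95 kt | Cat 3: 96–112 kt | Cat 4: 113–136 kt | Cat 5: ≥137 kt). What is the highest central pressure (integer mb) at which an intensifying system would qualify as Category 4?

Category 4 begins at V = 113 kt.
Required ΔP = (113/6.2)^(1/0.613) = 18.226^1.631 ≈ 113.92 mb.
P_c ≤ 1008 − 113.92 = 894.08, so the highest integer P_c is 894 mb.

894 mb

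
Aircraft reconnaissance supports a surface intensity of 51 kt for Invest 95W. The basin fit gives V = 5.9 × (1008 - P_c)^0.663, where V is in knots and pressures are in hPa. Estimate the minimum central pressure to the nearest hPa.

ΔP = (V / 5.9)^(1/0.663) = (51/5.9)^1.508.
51/5.9 = 8.644; 8.644^1.508 ≈ 25.87 hPa.
P_c = 1008 − 25.87 = 982.13 ≈ 982 hPa.

982 hPa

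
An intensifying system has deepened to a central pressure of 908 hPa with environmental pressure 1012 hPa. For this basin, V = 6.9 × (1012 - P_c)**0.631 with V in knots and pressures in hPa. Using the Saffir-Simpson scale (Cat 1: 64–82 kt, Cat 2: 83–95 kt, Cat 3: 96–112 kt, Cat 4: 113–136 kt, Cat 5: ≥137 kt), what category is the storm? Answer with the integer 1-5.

4

ΔP = 1012 − 908 = 104 hPa.
V ≈ 6.9 × 104^0.631 = 6.9 × 18.74 ≈ 129 kt.
129 kt falls in the Category 4 band.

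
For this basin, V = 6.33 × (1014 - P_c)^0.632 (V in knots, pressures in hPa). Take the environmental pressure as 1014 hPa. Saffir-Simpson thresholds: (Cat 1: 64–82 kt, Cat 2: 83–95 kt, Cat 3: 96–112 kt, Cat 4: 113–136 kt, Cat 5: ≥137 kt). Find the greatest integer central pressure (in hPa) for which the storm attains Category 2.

955 hPa

Category 2 begins at V = 83 kt.
Required ΔP = (83/6.33)^(1/0.632) = 13.112^1.582 ≈ 58.68 hPa.
P_c ≤ 1014 − 58.68 = 955.32, so the highest integer P_c is 955 hPa.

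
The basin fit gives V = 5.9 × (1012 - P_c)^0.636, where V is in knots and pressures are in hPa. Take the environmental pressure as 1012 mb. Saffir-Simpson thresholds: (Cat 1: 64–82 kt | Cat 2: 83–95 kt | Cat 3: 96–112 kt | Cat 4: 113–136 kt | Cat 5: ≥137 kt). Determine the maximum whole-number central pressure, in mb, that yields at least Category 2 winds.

948 mb

Category 2 begins at V = 83 kt.
Required ΔP = (83/5.9)^(1/0.636) = 14.068^1.572 ≈ 63.88 mb.
P_c ≤ 1012 − 63.88 = 948.12, so the highest integer P_c is 948 mb.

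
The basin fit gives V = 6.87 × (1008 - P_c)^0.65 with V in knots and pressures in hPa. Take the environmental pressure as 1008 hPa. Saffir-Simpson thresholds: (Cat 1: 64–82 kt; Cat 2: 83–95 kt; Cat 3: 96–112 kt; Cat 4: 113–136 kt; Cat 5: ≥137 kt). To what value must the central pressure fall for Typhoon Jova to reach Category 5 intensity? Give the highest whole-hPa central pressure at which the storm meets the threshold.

Category 5 begins at V = 137 kt.
Required ΔP = (137/6.87)^(1/0.65) = 19.942^1.538 ≈ 99.92 hPa.
P_c ≤ 1008 − 99.92 = 908.08, so the highest integer P_c is 908 hPa.

908 hPa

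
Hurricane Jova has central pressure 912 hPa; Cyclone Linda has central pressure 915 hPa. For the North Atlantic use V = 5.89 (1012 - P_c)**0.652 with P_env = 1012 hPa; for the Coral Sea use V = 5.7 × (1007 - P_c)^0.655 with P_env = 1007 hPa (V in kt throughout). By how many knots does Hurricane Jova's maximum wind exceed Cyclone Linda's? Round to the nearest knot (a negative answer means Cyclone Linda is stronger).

8 kt

Hurricane Jova: ΔP = 100; V ≈ 5.89 × 100^0.652 ≈ 118.61 kt.
Cyclone Linda: ΔP = 92; V ≈ 5.7 × 92^0.655 ≈ 110.19 kt.
Difference ≈ 118.61 − 110.19 = 8.42 → 8 kt.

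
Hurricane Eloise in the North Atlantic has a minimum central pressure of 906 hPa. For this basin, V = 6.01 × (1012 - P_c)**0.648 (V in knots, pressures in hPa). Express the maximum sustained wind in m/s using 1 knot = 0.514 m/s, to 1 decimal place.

ΔP = 1012 − 906 = 106 hPa.
V ≈ 6.01 × 106^0.648 = 6.01 × 20.530 ≈ 123.388 kt.
123.388 × 0.514 ≈ 63.42 m/s → 63.4 m/s.

63.4 m/s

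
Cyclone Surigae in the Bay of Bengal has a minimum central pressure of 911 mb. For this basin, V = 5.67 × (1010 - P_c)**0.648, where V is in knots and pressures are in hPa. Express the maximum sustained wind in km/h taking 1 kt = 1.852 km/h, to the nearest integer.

206 km/h

ΔP = 1010 − 911 = 99 mb.
V ≈ 5.67 × 99^0.648 = 5.67 × 19.641 ≈ 111.367 kt.
111.367 × 1.852 ≈ 206.25 km/h → 206 km/h.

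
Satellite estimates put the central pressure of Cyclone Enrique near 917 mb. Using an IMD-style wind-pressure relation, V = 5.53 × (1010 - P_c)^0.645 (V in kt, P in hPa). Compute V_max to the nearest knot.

103 kt

ΔP = 1010 − 917 = 93 mb.
93^0.645 ≈ 18.607.
V ≈ 5.53 × 18.607 ≈ 102.9 kt.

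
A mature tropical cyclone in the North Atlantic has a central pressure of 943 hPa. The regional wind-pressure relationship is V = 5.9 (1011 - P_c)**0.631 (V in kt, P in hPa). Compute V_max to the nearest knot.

ΔP = 1011 − 943 = 68 hPa.
68^0.631 ≈ 14.332.
V ≈ 5.9 × 14.332 ≈ 84.6 kt.

85 kt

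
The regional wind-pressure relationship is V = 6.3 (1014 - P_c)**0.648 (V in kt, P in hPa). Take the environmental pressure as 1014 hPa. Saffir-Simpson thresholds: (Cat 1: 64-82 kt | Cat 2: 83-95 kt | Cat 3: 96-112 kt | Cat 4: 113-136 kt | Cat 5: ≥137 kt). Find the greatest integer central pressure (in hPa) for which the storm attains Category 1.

Category 1 begins at V = 64 kt.
Required ΔP = (64/6.3)^(1/0.648) = 10.159^1.543 ≈ 35.79 hPa.
P_c ≤ 1014 − 35.79 = 978.21, so the highest integer P_c is 978 hPa.

978 hPa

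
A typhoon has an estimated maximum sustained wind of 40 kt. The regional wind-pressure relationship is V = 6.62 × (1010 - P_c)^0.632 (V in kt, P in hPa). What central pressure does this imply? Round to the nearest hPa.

993 hPa

ΔP = (V / 6.62)^(1/0.632) = (40/6.62)^1.582.
40/6.62 = 6.042; 6.042^1.582 ≈ 17.22 hPa.
P_c = 1010 − 17.22 = 992.78 ≈ 993 hPa.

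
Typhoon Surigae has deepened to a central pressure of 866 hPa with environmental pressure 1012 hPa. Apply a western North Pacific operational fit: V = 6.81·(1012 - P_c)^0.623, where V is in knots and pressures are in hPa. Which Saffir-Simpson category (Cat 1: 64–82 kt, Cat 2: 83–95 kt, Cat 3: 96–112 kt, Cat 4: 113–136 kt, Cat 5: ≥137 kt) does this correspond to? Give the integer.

ΔP = 1012 − 866 = 146 hPa.
V ≈ 6.81 × 146^0.623 = 6.81 × 22.30 ≈ 152 kt.
152 kt falls in the Category 5 band.

5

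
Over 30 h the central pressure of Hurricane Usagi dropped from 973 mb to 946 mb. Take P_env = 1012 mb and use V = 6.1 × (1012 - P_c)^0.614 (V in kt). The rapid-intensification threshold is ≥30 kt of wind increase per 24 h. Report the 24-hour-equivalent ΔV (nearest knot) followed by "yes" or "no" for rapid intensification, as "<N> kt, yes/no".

V₁: ΔP = 39, V ≈ 6.1 × 39^0.614 ≈ 57.84 kt.
V₂: ΔP = 66, V ≈ 6.1 × 66^0.614 ≈ 79.90 kt.
ΔV over 30 h = 22.06 kt → 24 h equivalent = 22.06 × 24/30 ≈ 17.65 kt.
18 kt < 30 kt ⇒ not rapid intensification.

18 kt, no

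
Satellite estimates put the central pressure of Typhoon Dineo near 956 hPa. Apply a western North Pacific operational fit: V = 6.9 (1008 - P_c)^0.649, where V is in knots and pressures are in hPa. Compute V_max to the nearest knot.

90 kt

ΔP = 1008 − 956 = 52 hPa.
52^0.649 ≈ 12.992.
V ≈ 6.9 × 12.992 ≈ 89.6 kt.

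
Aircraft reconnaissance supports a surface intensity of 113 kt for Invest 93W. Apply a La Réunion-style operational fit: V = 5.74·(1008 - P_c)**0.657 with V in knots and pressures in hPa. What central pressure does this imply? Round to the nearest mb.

ΔP = (V / 5.74)^(1/0.657) = (113/5.74)^1.522.
113/5.74 = 19.686; 19.686^1.522 ≈ 93.29 mb.
P_c = 1008 − 93.29 = 914.71 ≈ 915 mb.

915 mb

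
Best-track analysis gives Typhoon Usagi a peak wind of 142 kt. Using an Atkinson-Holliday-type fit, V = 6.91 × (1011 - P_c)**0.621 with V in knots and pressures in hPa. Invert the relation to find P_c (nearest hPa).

ΔP = (V / 6.91)^(1/0.621) = (142/6.91)^1.610.
142/6.91 = 20.550; 20.550^1.610 ≈ 130.02 hPa.
P_c = 1011 − 130.02 = 880.98 ≈ 881 hPa.

881 hPa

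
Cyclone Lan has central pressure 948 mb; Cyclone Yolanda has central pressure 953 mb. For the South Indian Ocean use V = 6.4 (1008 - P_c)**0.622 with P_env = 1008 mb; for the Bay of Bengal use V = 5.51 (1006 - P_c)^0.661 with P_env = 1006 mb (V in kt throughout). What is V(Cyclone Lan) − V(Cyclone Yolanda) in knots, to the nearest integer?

6 kt

Cyclone Lan: ΔP = 60; V ≈ 6.4 × 60^0.622 ≈ 81.69 kt.
Cyclone Yolanda: ΔP = 53; V ≈ 5.51 × 53^0.661 ≈ 76.01 kt.
Difference ≈ 81.69 − 76.01 = 5.68 → 6 kt.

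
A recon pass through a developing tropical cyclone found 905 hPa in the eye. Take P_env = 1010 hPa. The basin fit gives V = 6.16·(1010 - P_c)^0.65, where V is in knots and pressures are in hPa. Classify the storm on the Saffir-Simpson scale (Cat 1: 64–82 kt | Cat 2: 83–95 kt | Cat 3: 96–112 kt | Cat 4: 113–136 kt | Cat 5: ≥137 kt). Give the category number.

ΔP = 1010 − 905 = 105 hPa.
V ≈ 6.16 × 105^0.65 = 6.16 × 20.60 ≈ 127 kt.
127 kt falls in the Category 4 band.

4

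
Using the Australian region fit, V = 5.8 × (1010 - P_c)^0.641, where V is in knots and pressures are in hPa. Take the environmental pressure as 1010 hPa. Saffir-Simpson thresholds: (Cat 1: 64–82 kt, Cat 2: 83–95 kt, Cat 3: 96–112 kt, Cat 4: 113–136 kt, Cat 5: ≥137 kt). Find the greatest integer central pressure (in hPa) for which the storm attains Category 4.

907 hPa

Category 4 begins at V = 113 kt.
Required ΔP = (113/5.8)^(1/0.641) = 19.483^1.560 ≈ 102.79 hPa.
P_c ≤ 1010 − 102.79 = 907.21, so the highest integer P_c is 907 hPa.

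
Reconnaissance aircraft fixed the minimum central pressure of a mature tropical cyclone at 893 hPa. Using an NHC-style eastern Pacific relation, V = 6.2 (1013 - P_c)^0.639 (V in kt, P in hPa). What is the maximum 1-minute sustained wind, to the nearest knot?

ΔP = 1013 − 893 = 120 hPa.
120^0.639 ≈ 21.311.
V ≈ 6.2 × 21.311 ≈ 132.1 kt.

132 kt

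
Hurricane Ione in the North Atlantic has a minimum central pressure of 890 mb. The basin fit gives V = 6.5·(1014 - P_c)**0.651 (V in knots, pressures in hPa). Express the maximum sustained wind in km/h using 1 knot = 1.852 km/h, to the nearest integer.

278 km/h

ΔP = 1014 − 890 = 124 mb.
V ≈ 6.5 × 124^0.651 = 6.5 × 23.058 ≈ 149.876 kt.
149.876 × 1.852 ≈ 277.57 km/h → 278 km/h.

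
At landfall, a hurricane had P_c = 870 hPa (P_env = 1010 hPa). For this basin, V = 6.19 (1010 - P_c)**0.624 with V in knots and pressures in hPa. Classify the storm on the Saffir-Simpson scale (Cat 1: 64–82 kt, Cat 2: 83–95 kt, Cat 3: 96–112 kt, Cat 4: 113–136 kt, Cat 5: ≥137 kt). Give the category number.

ΔP = 1010 − 870 = 140 hPa.
V ≈ 6.19 × 140^0.624 = 6.19 × 21.84 ≈ 135 kt.
135 kt falls in the Category 4 band.

4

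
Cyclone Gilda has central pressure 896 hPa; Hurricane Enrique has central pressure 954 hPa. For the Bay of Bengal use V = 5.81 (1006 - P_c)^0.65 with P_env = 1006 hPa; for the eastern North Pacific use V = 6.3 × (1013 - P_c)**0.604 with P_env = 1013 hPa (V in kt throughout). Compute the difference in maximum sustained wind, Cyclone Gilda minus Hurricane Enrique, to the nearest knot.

Cyclone Gilda: ΔP = 110; V ≈ 5.81 × 110^0.65 ≈ 123.33 kt.
Hurricane Enrique: ΔP = 59; V ≈ 6.3 × 59^0.604 ≈ 73.95 kt.
Difference ≈ 123.33 − 73.95 = 49.38 → 49 kt.

49 kt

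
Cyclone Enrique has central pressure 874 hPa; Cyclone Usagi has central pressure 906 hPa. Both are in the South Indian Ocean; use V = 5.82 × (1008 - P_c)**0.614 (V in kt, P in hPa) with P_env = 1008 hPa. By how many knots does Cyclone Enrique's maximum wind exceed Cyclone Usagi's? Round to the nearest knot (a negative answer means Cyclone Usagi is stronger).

18 kt

Cyclone Enrique: ΔP = 134; V ≈ 5.82 × 134^0.614 ≈ 117.75 kt.
Cyclone Usagi: ΔP = 102; V ≈ 5.82 × 102^0.614 ≈ 99.59 kt.
Difference ≈ 117.75 − 99.59 = 18.16 → 18 kt.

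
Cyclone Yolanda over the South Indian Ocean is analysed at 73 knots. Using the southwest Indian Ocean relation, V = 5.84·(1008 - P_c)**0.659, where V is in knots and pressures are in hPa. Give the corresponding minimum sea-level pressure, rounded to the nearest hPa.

962 hPa

ΔP = (V / 5.84)^(1/0.659) = (73/5.84)^1.517.
73/5.84 = 12.500; 12.500^1.517 ≈ 46.19 hPa.
P_c = 1008 − 46.19 = 961.81 ≈ 962 hPa.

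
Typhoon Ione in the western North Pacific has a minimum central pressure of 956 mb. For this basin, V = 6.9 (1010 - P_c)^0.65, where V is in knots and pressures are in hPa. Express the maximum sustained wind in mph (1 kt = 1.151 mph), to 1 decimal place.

106.2 mph

ΔP = 1010 − 956 = 54 mb.
V ≈ 6.9 × 54^0.65 = 6.9 × 13.368 ≈ 92.237 kt.
92.237 × 1.151 ≈ 106.16 mph → 106.2 mph.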